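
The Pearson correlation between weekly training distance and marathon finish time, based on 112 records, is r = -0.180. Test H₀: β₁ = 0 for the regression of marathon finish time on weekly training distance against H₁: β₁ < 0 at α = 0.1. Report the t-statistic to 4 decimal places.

t = -1.9192

t = r·√(n − 2)/√(1 − r²) = -0.180·√110/√0.9676 = -1.9192.
df = n − 2 = 110.
One-sided p ≈ 0.0288, which is < 0.1, so reject H₀.
There is evidence of a linear association between weekly training distance and marathon finish time.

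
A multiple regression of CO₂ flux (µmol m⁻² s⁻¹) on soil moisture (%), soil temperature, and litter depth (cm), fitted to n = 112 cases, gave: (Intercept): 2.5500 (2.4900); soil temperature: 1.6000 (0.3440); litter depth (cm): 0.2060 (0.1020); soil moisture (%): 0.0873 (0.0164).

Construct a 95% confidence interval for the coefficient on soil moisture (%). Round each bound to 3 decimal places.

(0.055, 0.120)

Read off: b = 0.0873, SE = 0.0164 for soil moisture (%).
df = n − k − 1 = 112 − 3 − 1 = 108.
t* = t_{0.025, 108} = 1.982173.
Margin = t* × SE = 1.982173 × 0.0164 = 0.03251.
CI: 0.0873 ± 0.03251 → (0.055, 0.120).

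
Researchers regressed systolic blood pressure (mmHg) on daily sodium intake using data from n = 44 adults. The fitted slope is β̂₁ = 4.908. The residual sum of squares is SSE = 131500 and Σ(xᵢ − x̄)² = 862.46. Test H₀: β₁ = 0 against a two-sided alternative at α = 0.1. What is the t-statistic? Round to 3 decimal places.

t = 2.576

MSE = SSE/(n − 2) = 131500/42 = 3130.95.
SE(β̂₁) = √(MSE/Sₓₓ) = √(3130.95/862.46) = 1.90532.
t = 4.908 / 1.90532 = 2.576.
df = n − 2 = 42.
Two-sided p ≈ 0.0136, which is < 0.1, so reject H₀.
There is evidence that daily sodium intake is associated with systolic blood pressure.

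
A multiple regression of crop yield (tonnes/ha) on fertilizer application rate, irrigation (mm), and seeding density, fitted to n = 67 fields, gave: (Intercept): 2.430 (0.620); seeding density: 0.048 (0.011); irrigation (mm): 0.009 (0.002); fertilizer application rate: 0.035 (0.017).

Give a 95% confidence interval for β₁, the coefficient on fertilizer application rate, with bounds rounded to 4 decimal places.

Read off: b = 0.035, SE = 0.017 for fertilizer application rate.
df = n − k − 1 = 67 − 3 − 1 = 63.
t* = t_{0.025, 63} = 1.998341.
Margin = t* × SE = 1.998341 × 0.017 = 0.033972.
CI: 0.035 ± 0.033972 → (0.0010, 0.0690).

(0.0010, 0.0690)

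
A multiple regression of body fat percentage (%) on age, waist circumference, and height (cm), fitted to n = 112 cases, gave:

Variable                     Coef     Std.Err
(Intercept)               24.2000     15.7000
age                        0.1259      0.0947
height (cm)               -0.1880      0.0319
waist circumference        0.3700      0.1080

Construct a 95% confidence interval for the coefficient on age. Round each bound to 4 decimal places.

(-0.0618, 0.3136)

Read off: b = 0.1259, SE = 0.0947 for age.
df = n − k − 1 = 112 − 3 − 1 = 108.
t* = t_{0.025, 108} = 1.982173.
Margin = t* × SE = 1.982173 × 0.0947 = 0.187712.
CI: 0.1259 ± 0.187712 → (-0.0618, 0.3136).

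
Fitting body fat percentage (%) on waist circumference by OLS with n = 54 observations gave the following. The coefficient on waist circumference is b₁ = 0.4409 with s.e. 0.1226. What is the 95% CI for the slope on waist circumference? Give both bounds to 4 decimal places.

df = n − 2 = 54 − 2 = 52.
t* = t_{0.025, 52} = 2.006647.
Margin = t* × SE = 2.006647 × 0.1226 = 0.246015.
CI: 0.4409 ± 0.246015 → (0.1949, 0.6869).
With 95% confidence, each one-unit increase in waist circumference is associated with a change of between 0.1949 and 0.6869 % in body fat percentage.

(0.1949, 0.6869)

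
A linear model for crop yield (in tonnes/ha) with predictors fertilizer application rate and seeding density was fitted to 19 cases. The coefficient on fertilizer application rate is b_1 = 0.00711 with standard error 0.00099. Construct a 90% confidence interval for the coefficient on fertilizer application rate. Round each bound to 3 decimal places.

(0.005, 0.009)

df = n − k − 1 = 19 − 2 − 1 = 16.
t* = t_{0.05, 16} = 1.745884.
Margin = t* × SE = 1.745884 × 0.00099 = 0.00173.
CI: 0.00711 ± 0.00173 → (0.005, 0.009).
With 90% confidence, each one-unit increase in fertilizer application rate is associated with a change of between 0.005 and 0.009 tonnes/ha in crop yield, holding the other predictors fixed.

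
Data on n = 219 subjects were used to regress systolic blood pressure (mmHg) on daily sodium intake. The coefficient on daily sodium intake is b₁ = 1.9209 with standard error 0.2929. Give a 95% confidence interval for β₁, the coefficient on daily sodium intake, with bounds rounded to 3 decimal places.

(1.344, 2.498)

df = n − 2 = 219 − 2 = 217.
t* = t_{0.025, 217} = 1.970956.
Margin = t* × SE = 1.970956 × 0.2929 = 0.57729.
CI: 1.9209 ± 0.57729 → (1.344, 2.498).
With 95% confidence, each one-unit increase in daily sodium intake is associated with a change of between 1.344 and 2.498 mmHg in systolic blood pressure.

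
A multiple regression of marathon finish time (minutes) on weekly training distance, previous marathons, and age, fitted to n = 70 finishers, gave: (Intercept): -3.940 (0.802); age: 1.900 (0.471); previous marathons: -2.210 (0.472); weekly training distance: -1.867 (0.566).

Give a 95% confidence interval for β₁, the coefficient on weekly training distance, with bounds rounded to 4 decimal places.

Read off: b = -1.867, SE = 0.566 for weekly training distance.
df = n − k − 1 = 70 − 3 − 1 = 66.
t* = t_{0.025, 66} = 1.996564.
Margin = t* × SE = 1.996564 × 0.566 = 1.130055.
CI: -1.867 ± 1.130055 → (-2.9971, -0.7369).

(-2.9971, -0.7369)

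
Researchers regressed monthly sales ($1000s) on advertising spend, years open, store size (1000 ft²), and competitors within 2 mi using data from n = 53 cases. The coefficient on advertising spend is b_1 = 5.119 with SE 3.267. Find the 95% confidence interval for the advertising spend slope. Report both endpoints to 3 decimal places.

df = n − k − 1 = 53 − 4 − 1 = 48.
t* = t_{0.025, 48} = 2.010635.
Margin = t* × SE = 2.010635 × 3.267 = 6.56874.
CI: 5.119 ± 6.56874 → (-1.450, 11.688).
With 95% confidence, each one-unit increase in advertising spend is associated with a change of between -1.450 and 11.688 $1000s in monthly sales, holding the other predictors fixed.

(-1.450, 11.688)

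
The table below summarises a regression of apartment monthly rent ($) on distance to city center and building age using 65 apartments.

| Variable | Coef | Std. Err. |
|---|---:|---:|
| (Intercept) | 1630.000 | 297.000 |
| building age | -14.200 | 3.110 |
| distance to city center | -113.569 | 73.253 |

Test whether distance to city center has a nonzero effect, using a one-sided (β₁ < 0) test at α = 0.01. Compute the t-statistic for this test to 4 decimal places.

Read off: b = -113.569, SE = 73.253 for distance to city center.
H₀: β₁ = 0 vs H₁: β₁ < 0.
t = -113.569 / 73.253 = -1.5504.
df = n − k − 1 = 65 − 2 − 1 = 62.
One-sided p ≈ 0.0631, which is ≥ 0.01, so fail to reject H₀.
The data do not give significant evidence that the true slope on distance to city center is negative, holding the other predictors fixed.

t = -1.5504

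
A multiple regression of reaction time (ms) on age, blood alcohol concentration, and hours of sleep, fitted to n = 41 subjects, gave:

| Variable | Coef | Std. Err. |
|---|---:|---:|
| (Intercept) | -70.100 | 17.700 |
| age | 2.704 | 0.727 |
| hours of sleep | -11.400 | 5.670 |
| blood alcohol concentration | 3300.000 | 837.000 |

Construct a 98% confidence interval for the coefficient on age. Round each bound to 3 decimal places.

Read off: b = 2.704, SE = 0.727 for age.
df = n − k − 1 = 41 − 3 − 1 = 37.
t* = t_{0.01, 37} = 2.431447.
Margin = t* × SE = 2.431447 × 0.727 = 1.76766.
CI: 2.704 ± 1.76766 → (0.936, 4.472).

(0.936, 4.472)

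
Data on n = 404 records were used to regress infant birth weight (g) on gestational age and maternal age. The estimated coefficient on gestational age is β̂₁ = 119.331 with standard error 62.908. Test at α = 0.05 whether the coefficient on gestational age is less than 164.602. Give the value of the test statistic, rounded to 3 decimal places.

t = -0.720

H₀: β₁ = 164.602 vs H₁: β₁ < 164.602.
t = (β̂₁ − β₁⁰)/SE = (119.331 − 164.602) / 62.908 = -0.720.
df = n − k − 1 = 404 − 2 − 1 = 401.
One-sided p ≈ 0.2361, which is ≥ 0.05, so fail to reject H₀.
The data do not give significant evidence that the true slope on gestational age is below 164.602 g per unit, holding the other predictors fixed.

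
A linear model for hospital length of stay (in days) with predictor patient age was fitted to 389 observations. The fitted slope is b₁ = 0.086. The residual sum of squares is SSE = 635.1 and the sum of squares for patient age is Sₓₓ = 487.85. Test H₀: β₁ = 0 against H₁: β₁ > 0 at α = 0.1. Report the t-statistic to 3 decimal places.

t = 1.483

MSE = SSE/(n − 2) = 635.1/387 = 1.64109.
SE(b₁) = √(MSE/Sₓₓ) = √(1.64109/487.85) = 0.0579993.
t = 0.086 / 0.0579993 = 1.483.
df = n − 2 = 387.
One-sided p ≈ 0.0695, which is < 0.1, so reject H₀.
There is evidence that the true slope on patient age is positive.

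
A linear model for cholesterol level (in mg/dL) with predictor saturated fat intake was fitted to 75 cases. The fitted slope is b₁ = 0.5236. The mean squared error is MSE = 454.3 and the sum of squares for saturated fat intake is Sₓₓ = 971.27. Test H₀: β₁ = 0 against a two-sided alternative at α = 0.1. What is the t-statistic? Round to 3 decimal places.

t = 0.766

SE(b₁) = √(MSE/Sₓₓ) = √(454.3/971.27) = 0.683914.
t = 0.5236 / 0.683914 = 0.766.
df = n − 2 = 73.
Two-sided p ≈ 0.4464, which is ≥ 0.1, so fail to reject H₀.
The data do not give significant evidence of an association between saturated fat intake and cholesterol level.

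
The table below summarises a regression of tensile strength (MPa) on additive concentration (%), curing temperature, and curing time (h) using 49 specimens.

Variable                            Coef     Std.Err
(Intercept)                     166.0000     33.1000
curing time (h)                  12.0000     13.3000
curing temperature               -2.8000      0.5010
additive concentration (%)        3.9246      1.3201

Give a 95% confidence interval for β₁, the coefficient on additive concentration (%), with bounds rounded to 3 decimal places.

Read off: b = 3.9246, SE = 1.3201 for additive concentration (%).
df = n − k − 1 = 49 − 3 − 1 = 45.
t* = t_{0.025, 45} = 2.014103.
Margin = t* × SE = 2.014103 × 1.3201 = 2.65882.
CI: 3.9246 ± 2.65882 → (1.266, 6.583).

(1.266, 6.583)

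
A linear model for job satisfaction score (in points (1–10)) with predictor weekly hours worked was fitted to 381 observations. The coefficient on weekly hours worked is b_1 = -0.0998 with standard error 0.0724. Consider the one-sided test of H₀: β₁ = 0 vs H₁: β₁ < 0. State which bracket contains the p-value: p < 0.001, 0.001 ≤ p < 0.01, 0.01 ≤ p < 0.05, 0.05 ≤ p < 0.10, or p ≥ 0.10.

t = -0.0998 / 0.0724 = -1.378.
df = n − 2 = 381 − 2 = 379.
One-sided p = P(T_{379} < t) ≈ 0.0844.
So 0.05 ≤ p < 0.10.

0.05 ≤ p < 0.10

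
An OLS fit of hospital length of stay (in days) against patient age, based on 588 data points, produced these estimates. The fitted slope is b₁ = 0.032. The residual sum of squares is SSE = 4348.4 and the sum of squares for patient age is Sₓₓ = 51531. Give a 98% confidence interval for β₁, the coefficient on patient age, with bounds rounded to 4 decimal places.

MSE = SSE/(n − 2) = 4348.4/586 = 7.42048.
SE(b₁) = √(MSE/Sₓₓ) = √(7.42048/51531) = 0.012.
df = n − 2 = 586.
t* = t_{0.01, 586} = 2.332728.
Margin = t* × SE = 2.332728 × 0.012 = 0.027993.
CI: 0.032 ± 0.027993 → (0.0040, 0.0600).
With 98% confidence, each one-unit increase in patient age is associated with a change of between 0.0040 and 0.0600 days in hospital length of stay.

(0.0040, 0.0600)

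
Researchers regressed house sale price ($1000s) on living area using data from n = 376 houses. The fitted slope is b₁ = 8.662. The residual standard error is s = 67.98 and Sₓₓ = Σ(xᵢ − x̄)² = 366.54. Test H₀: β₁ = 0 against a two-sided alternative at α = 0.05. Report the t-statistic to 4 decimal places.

SE(b₁) = s/√Sₓₓ = 67.98/√366.54 = 3.55075.
t = 8.662 / 3.55075 = 2.4395.
df = n − 2 = 374.
Two-sided p ≈ 0.0152, which is < 0.05, so reject H₀.
There is evidence that living area is associated with house sale price.

t = 2.4395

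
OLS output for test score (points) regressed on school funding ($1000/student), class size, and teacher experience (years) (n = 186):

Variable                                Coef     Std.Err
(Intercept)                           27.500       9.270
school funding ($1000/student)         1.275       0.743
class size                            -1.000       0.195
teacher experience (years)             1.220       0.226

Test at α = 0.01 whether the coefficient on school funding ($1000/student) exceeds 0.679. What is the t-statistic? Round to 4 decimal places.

Read off: b = 1.275, SE = 0.743 for school funding ($1000/student).
H₀: β₁ = 0.679 vs H₁: β₁ > 0.679.
t = (1.275 − 0.679) / 0.743 = 0.8022.
df = n − k − 1 = 186 − 3 − 1 = 182.
One-sided p ≈ 0.2118, which is ≥ 0.01, so fail to reject H₀.
The data do not give significant evidence that the true slope on school funding ($1000/student) exceeds 0.679 points per unit, holding the other predictors fixed.

t = 0.8022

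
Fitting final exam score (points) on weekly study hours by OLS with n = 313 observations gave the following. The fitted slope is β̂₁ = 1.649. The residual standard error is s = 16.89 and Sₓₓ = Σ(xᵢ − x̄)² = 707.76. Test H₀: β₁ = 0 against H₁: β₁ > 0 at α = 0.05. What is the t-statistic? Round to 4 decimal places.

SE(β̂₁) = s/√Sₓₓ = 16.89/√707.76 = 0.634873.
t = 1.649 / 0.634873 = 2.5974.
df = n − 2 = 311.
One-sided p ≈ 0.0049, which is < 0.05, so reject H₀.
There is evidence that the true slope on weekly study hours is positive.

t = 2.5974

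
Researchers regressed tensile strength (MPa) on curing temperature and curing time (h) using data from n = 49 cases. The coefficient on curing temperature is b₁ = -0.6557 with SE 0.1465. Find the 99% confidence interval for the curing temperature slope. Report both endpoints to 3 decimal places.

df = n − k − 1 = 49 − 2 − 1 = 46.
t* = t_{0.005, 46} = 2.687013.
Margin = t* × SE = 2.687013 × 0.1465 = 0.39365.
CI: -0.6557 ± 0.39365 → (-1.049, -0.262).
With 99% confidence, each one-unit increase in curing temperature is associated with a change of between -1.049 and -0.262 MPa in tensile strength, holding the other predictors fixed.

(-1.049, -0.262)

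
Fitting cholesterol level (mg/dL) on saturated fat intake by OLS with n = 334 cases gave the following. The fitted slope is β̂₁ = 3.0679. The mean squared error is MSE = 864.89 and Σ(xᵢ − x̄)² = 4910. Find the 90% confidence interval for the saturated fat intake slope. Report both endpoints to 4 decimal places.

SE(β̂₁) = √(MSE/Sₓₓ) = √(864.89/4910) = 0.419701.
df = n − 2 = 332.
t* = t_{0.05, 332} = 1.649456.
Margin = t* × SE = 1.649456 × 0.419701 = 0.692278.
CI: 3.0679 ± 0.692278 → (2.3756, 3.7602).
With 90% confidence, each one-unit increase in saturated fat intake is associated with a change of between 2.3756 and 3.7602 mg/dL in cholesterol level.

(2.3756, 3.7602)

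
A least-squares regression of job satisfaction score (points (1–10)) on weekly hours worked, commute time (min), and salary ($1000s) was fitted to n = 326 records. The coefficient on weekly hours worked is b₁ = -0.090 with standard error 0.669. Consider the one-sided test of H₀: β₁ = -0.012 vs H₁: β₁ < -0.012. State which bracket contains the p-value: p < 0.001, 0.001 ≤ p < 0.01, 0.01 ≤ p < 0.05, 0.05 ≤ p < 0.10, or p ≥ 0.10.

t = (-0.090 − (-0.012)) / 0.669 = -0.117.
df = n − k − 1 = 326 − 3 − 1 = 322.
One-sided p = P(T_{322} < t) ≈ 0.4536.
So p ≥ 0.10.

p ≥ 0.10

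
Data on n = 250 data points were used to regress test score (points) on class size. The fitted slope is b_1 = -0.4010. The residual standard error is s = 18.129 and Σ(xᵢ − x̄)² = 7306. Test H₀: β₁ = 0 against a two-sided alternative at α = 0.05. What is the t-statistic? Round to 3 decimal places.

t = -1.891

SE(b_1) = s/√Sₓₓ = 18.129/√7306 = 0.212097.
t = -0.4010 / 0.212097 = -1.891.
df = n − 2 = 248.
Two-sided p ≈ 0.0598, which is ≥ 0.05, so fail to reject H₀.
The data do not give significant evidence of an association between class size and test score.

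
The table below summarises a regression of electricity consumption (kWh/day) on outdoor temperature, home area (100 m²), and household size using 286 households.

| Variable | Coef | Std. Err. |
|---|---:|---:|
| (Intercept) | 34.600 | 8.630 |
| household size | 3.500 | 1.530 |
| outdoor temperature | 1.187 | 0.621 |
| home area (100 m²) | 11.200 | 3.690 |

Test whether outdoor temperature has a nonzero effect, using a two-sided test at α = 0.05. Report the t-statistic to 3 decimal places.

t = 1.911

Read off: b = 1.187, SE = 0.621 for outdoor temperature.
H₀: β₁ = 0 vs H₁: β₁ ≠ 0.
t = 1.187 / 0.621 = 1.911.
df = n − k − 1 = 286 − 3 − 1 = 282.
Two-sided p ≈ 0.0570, which is ≥ 0.05, so fail to reject H₀.
The data do not give significant evidence of an association between outdoor temperature and electricity consumption, after adjusting for the other predictors.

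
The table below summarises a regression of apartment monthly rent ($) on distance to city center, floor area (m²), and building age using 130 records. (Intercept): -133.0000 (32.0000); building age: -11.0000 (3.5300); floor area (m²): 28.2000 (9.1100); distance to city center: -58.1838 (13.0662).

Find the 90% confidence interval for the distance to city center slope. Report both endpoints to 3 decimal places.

(-79.835, -36.533)

Read off: b = -58.1838, SE = 13.0662 for distance to city center.
df = n − k − 1 = 130 − 3 − 1 = 126.
t* = t_{0.05, 126} = 1.657037.
Margin = t* × SE = 1.657037 × 13.0662 = 21.65118.
CI: -58.1838 ± 21.65118 → (-79.835, -36.533).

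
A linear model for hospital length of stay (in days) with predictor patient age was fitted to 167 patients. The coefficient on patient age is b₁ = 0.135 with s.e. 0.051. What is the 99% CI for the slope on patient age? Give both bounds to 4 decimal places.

df = n − 2 = 167 − 2 = 165.
t* = t_{0.005, 165} = 2.605954.
Margin = t* × SE = 2.605954 × 0.051 = 0.132904.
CI: 0.135 ± 0.132904 → (0.0021, 0.2679).
With 99% confidence, each one-unit increase in patient age is associated with a change of between 0.0021 and 0.2679 days in hospital length of stay.

(0.0021, 0.2679)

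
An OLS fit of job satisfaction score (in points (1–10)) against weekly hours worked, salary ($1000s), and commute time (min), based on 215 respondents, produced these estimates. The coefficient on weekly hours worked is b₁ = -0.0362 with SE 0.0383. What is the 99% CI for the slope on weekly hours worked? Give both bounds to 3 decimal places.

df = n − k − 1 = 215 − 3 − 1 = 211.
t* = t_{0.005, 211} = 2.59933.
Margin = t* × SE = 2.59933 × 0.0383 = 0.09955.
CI: -0.0362 ± 0.09955 → (-0.136, 0.063).
With 99% confidence, each one-unit increase in weekly hours worked is associated with a change of between -0.136 and 0.063 points (1–10) in job satisfaction score, holding the other predictors fixed.

(-0.136, 0.063)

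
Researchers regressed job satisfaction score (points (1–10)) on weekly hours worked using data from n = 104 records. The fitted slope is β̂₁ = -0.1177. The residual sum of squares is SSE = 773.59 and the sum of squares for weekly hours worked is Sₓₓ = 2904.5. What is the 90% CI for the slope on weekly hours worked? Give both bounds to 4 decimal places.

MSE = SSE/(n − 2) = 773.59/102 = 7.58422.
SE(β̂₁) = √(MSE/Sₓₓ) = √(7.58422/2904.5) = 0.0510999.
df = n − 2 = 102.
t* = t_{0.05, 102} = 1.65993.
Margin = t* × SE = 1.65993 × 0.0510999 = 0.084822.
CI: -0.1177 ± 0.084822 → (-0.2025, -0.0329).
With 90% confidence, each one-unit increase in weekly hours worked is associated with a change of between -0.2025 and -0.0329 points (1–10) in job satisfaction score.

(-0.2025, -0.0329)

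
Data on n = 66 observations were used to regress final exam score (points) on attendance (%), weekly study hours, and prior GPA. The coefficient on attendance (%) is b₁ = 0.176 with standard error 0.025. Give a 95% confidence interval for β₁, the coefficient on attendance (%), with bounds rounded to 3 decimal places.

df = n − k − 1 = 66 − 3 − 1 = 62.
t* = t_{0.025, 62} = 1.998972.
Margin = t* × SE = 1.998972 × 0.025 = 0.04997.
CI: 0.176 ± 0.04997 → (0.126, 0.226).
With 95% confidence, each one-unit increase in attendance (%) is associated with a change of between 0.126 and 0.226 points in final exam score, holding the other predictors fixed.

(0.126, 0.226)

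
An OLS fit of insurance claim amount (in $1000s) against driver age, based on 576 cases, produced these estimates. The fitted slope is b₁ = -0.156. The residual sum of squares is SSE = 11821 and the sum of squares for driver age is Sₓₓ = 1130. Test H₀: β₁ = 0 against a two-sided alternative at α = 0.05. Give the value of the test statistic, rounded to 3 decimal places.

MSE = SSE/(n − 2) = 11821/574 = 20.5941.
SE(b₁) = √(MSE/Sₓₓ) = √(20.5941/1130) = 0.134999.
t = -0.156 / 0.134999 = -1.156.
df = n − 2 = 574.
Two-sided p ≈ 0.2483, which is ≥ 0.05, so fail to reject H₀.
The data do not give significant evidence of an association between driver age and insurance claim amount.

t = -1.156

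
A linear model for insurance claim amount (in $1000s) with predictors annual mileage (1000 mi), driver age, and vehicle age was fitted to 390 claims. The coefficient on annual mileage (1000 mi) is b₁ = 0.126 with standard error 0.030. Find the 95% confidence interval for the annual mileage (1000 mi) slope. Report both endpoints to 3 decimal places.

(0.067, 0.185)

df = n − k − 1 = 390 − 3 − 1 = 386.
t* = t_{0.025, 386} = 1.966129.
Margin = t* × SE = 1.966129 × 0.030 = 0.05898.
CI: 0.126 ± 0.05898 → (0.067, 0.185).
With 95% confidence, each one-unit increase in annual mileage (1000 mi) is associated with a change of between 0.067 and 0.185 $1000s in insurance claim amount, holding the other predictors fixed.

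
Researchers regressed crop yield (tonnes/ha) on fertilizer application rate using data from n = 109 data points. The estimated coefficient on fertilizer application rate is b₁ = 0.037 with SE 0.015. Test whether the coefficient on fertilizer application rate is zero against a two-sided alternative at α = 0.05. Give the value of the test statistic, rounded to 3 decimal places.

H₀: β₁ = 0 vs H₁: β₁ ≠ 0.
t = (b₁ − β₁⁰)/SE = 0.037 / 0.015 = 2.467.
df = n − 2 = 109 − 2 = 107.
Two-sided p ≈ 0.0152, which is < 0.05, so reject H₀.
There is evidence that fertilizer application rate is associated with crop yield.

t = 2.467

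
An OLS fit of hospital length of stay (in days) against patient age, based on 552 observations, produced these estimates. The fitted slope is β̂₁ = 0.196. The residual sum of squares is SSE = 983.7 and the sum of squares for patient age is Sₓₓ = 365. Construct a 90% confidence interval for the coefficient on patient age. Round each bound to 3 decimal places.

(0.081, 0.311)

MSE = SSE/(n − 2) = 983.7/550 = 1.78855.
SE(β̂₁) = √(MSE/Sₓₓ) = √(1.78855/365) = 0.0700009.
df = n − 2 = 550.
t* = t_{0.05, 550} = 1.647629.
Margin = t* × SE = 1.647629 × 0.0700009 = 0.11534.
CI: 0.196 ± 0.11534 → (0.081, 0.311).
With 90% confidence, each one-unit increase in patient age is associated with a change of between 0.081 and 0.311 days in hospital length of stay.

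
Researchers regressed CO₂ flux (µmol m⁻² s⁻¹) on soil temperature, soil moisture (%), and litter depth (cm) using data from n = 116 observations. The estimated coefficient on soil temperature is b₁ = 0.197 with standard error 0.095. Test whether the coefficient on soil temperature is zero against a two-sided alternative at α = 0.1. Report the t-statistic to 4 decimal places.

t = 2.0737

H₀: β₁ = 0 vs H₁: β₁ ≠ 0.
t = (b₁ − β₁⁰)/SE = 0.197 / 0.095 = 2.0737.
df = n − k − 1 = 116 − 3 − 1 = 112.
Two-sided p ≈ 0.0404, which is < 0.1, so reject H₀.
There is evidence that soil temperature is associated with CO₂ flux, holding the other predictors fixed.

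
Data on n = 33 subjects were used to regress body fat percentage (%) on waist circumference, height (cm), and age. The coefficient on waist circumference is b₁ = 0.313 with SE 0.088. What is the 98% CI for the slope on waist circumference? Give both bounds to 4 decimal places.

(0.0963, 0.5297)

df = n − k − 1 = 33 − 3 − 1 = 29.
t* = t_{0.01, 29} = 2.462021.
Margin = t* × SE = 2.462021 × 0.088 = 0.216658.
CI: 0.313 ± 0.216658 → (0.0963, 0.5297).
With 98% confidence, each one-unit increase in waist circumference is associated with a change of between 0.0963 and 0.5297 % in body fat percentage, holding the other predictors fixed.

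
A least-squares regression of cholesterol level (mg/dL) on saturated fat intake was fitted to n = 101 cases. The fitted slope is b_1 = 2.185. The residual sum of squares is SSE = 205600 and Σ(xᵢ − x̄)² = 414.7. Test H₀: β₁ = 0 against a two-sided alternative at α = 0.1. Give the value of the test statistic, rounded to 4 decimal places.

MSE = SSE/(n − 2) = 205600/99 = 2076.77.
SE(b_1) = √(MSE/Sₓₓ) = √(2076.77/414.7) = 2.23783.
t = 2.185 / 2.23783 = 0.9764.
df = n − 2 = 99.
Two-sided p ≈ 0.3312, which is ≥ 0.1, so fail to reject H₀.
The data do not give significant evidence of an association between saturated fat intake and cholesterol level.

t = 0.9764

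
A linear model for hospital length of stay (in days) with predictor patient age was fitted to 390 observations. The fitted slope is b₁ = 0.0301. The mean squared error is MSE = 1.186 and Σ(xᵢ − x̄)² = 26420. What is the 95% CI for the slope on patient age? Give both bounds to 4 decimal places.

SE(b₁) = √(MSE/Sₓₓ) = √(1.186/26420) = 0.00670002.
df = n − 2 = 388.
t* = t_{0.025, 388} = 1.966097.
Margin = t* × SE = 1.966097 × 0.00670002 = 0.013173.
CI: 0.0301 ± 0.013173 → (0.0169, 0.0433).
With 95% confidence, each one-unit increase in patient age is associated with a change of between 0.0169 and 0.0433 days in hospital length of stay.

(0.0169, 0.0433)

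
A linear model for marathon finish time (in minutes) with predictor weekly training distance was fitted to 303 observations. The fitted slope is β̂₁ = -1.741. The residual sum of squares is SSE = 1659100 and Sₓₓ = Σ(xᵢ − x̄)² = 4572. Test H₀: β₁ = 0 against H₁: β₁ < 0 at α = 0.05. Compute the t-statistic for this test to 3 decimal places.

t = -1.586

MSE = SSE/(n − 2) = 1659100/301 = 5511.96.
SE(β̂₁) = √(MSE/Sₓₓ) = √(5511.96/4572) = 1.09799.
t = -1.741 / 1.09799 = -1.586.
df = n − 2 = 301.
One-sided p ≈ 0.0569, which is ≥ 0.05, so fail to reject H₀.
The data do not give significant evidence that the true slope on weekly training distance is negative.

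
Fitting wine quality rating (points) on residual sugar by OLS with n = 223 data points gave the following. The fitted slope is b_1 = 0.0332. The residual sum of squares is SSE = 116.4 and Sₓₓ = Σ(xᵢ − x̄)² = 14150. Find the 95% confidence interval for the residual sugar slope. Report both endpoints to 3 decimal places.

MSE = SSE/(n − 2) = 116.4/221 = 0.526697.
SE(b_1) = √(MSE/Sₓₓ) = √(0.526697/14150) = 0.00610102.
df = n − 2 = 221.
t* = t_{0.025, 221} = 1.970756.
Margin = t* × SE = 1.970756 × 0.00610102 = 0.01202.
CI: 0.0332 ± 0.01202 → (0.021, 0.045).
With 95% confidence, each one-unit increase in residual sugar is associated with a change of between 0.021 and 0.045 points in wine quality rating.

(0.021, 0.045)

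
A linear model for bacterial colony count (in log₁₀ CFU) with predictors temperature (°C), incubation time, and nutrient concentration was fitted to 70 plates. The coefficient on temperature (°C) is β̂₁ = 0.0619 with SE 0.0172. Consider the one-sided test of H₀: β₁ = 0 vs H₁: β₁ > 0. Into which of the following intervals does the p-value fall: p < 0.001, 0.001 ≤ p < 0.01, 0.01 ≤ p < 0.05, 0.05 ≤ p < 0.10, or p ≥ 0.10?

t = 0.0619 / 0.0172 = 3.599.
df = n − k − 1 = 70 − 3 − 1 = 66.
One-sided p = P(T_{66} > t) ≈ 0.0003.
So p < 0.001.

p < 0.001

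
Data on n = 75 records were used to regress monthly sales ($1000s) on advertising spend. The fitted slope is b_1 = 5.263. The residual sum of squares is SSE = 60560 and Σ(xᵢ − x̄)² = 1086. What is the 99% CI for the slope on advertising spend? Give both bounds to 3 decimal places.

MSE = SSE/(n − 2) = 60560/73 = 829.589.
SE(b_1) = √(MSE/Sₓₓ) = √(829.589/1086) = 0.87401.
df = n − 2 = 73.
t* = t_{0.005, 73} = 2.644869.
Margin = t* × SE = 2.644869 × 0.87401 = 2.31164.
CI: 5.263 ± 2.31164 → (2.951, 7.575).
With 99% confidence, each one-unit increase in advertising spend is associated with a change of between 2.951 and 7.575 $1000s in monthly sales.

(2.951, 7.575)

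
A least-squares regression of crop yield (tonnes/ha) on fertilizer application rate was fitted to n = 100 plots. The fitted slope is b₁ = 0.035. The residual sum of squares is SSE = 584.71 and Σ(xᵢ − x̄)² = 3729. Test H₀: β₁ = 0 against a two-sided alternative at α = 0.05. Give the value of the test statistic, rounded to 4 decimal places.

t = 0.8750

MSE = SSE/(n − 2) = 584.71/98 = 5.96643.
SE(b₁) = √(MSE/Sₓₓ) = √(5.96643/3729) = 0.0400001.
t = 0.035 / 0.0400001 = 0.8750.
df = n − 2 = 98.
Two-sided p ≈ 0.3837, which is ≥ 0.05, so fail to reject H₀.
The data do not give significant evidence of an association between fertilizer application rate and crop yield.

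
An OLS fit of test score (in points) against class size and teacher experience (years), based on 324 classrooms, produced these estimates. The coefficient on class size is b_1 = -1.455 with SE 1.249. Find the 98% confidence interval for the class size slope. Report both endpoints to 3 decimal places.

(-4.375, 1.465)

df = n − k − 1 = 324 − 2 − 1 = 321.
t* = t_{0.01, 321} = 2.338021.
Margin = t* × SE = 2.338021 × 1.249 = 2.92019.
CI: -1.455 ± 2.92019 → (-4.375, 1.465).
With 98% confidence, each one-unit increase in class size is associated with a change of between -4.375 and 1.465 points in test score, holding the other predictors fixed.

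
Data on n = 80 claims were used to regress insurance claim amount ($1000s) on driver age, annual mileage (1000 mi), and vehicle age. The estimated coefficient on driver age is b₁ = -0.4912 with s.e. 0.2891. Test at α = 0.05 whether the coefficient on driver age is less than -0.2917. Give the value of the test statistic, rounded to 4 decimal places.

t = -0.6901

H₀: β₁ = -0.2917 vs H₁: β₁ < -0.2917.
t = (b₁ − β₁⁰)/SE = (-0.4912 − (-0.2917)) / 0.2891 = -0.6901.
df = n − k − 1 = 80 − 3 − 1 = 76.
One-sided p ≈ 0.2461, which is ≥ 0.05, so fail to reject H₀.
The data do not give significant evidence that the true slope on driver age is below -0.2917 $1000s per unit, holding the other predictors fixed.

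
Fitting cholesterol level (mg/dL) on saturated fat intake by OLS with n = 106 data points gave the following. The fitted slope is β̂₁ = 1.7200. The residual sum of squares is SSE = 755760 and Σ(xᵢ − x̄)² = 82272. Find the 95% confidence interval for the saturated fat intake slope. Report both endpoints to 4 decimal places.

(1.1306, 2.3094)

MSE = SSE/(n − 2) = 755760/104 = 7266.92.
SE(β̂₁) = √(MSE/Sₓₓ) = √(7266.92/82272) = 0.2972.
df = n − 2 = 104.
t* = t_{0.025, 104} = 1.983038.
Margin = t* × SE = 1.983038 × 0.2972 = 0.589359.
CI: 1.7200 ± 0.589359 → (1.1306, 2.3094).
With 95% confidence, each one-unit increase in saturated fat intake is associated with a change of between 1.1306 and 2.3094 mg/dL in cholesterol level.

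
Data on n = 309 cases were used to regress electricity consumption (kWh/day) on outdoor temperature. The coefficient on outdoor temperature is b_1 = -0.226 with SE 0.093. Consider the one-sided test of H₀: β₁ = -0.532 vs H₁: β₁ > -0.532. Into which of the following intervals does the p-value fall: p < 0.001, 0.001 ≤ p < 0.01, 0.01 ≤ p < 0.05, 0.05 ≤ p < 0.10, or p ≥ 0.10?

p < 0.001

t = (-0.226 − (-0.532)) / 0.093 = 3.290.
df = n − 2 = 309 − 2 = 307.
One-sided p = P(T_{307} > t) ≈ 0.0006.
So p < 0.001.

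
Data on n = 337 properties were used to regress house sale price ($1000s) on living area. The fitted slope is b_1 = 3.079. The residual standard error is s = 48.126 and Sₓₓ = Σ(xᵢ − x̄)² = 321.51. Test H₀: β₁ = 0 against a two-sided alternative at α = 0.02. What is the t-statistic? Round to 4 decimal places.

SE(b_1) = s/√Sₓₓ = 48.126/√321.51 = 2.684.
t = 3.079 / 2.684 = 1.1472.
df = n − 2 = 335.
Two-sided p ≈ 0.2521, which is ≥ 0.02, so fail to reject H₀.
The data do not give significant evidence of an association between living area and house sale price.

t = 1.1472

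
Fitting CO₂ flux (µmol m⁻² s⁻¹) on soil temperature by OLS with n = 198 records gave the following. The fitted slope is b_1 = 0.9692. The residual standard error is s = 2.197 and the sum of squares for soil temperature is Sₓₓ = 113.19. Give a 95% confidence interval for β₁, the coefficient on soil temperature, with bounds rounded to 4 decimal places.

SE(b_1) = s/√Sₓₓ = 2.197/√113.19 = 0.206503.
df = n − 2 = 196.
t* = t_{0.025, 196} = 1.972141.
Margin = t* × SE = 1.972141 × 0.206503 = 0.407253.
CI: 0.9692 ± 0.407253 → (0.5619, 1.3765).
With 95% confidence, each one-unit increase in soil temperature is associated with a change of between 0.5619 and 1.3765 µmol m⁻² s⁻¹ in CO₂ flux.

(0.5619, 1.3765)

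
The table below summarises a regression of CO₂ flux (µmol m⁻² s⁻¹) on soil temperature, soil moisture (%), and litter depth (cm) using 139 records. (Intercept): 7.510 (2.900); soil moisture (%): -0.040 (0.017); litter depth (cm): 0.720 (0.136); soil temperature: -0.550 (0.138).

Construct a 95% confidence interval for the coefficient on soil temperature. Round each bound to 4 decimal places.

Read off: b = -0.550, SE = 0.138 for soil temperature.
df = n − k − 1 = 139 − 3 − 1 = 135.
t* = t_{0.025, 135} = 1.977692.
Margin = t* × SE = 1.977692 × 0.138 = 0.272922.
CI: -0.550 ± 0.272922 → (-0.8229, -0.2771).

(-0.8229, -0.2771)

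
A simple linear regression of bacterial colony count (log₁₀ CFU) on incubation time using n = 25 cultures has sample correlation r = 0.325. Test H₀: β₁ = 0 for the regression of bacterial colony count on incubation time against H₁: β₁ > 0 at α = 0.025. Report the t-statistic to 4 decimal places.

t = 1.6481

t = r·√(n − 2)/√(1 − r²) = 0.325·√23/√0.894375 = 1.6481.
df = n − 2 = 23.
One-sided p ≈ 0.0565, which is ≥ 0.025, so fail to reject H₀.
The data do not give significant evidence of a linear association between incubation time and bacterial colony count.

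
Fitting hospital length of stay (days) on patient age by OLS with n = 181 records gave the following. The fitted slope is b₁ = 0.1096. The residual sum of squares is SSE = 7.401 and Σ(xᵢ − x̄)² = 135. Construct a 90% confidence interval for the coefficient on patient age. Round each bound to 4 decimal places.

MSE = SSE/(n − 2) = 7.401/179 = 0.0413464.
SE(b₁) = √(MSE/Sₓₓ) = √(0.0413464/135) = 0.0175006.
df = n − 2 = 179.
t* = t_{0.05, 179} = 1.653411.
Margin = t* × SE = 1.653411 × 0.0175006 = 0.028936.
CI: 0.1096 ± 0.028936 → (0.0807, 0.1385).
With 90% confidence, each one-unit increase in patient age is associated with a change of between 0.0807 and 0.1385 days in hospital length of stay.

(0.0807, 0.1385)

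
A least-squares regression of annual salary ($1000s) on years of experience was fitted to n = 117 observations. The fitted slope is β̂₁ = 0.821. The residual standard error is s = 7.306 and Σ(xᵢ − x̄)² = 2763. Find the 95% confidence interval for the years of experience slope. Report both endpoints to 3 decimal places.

SE(β̂₁) = s/√Sₓₓ = 7.306/√2763 = 0.138992.
df = n − 2 = 115.
t* = t_{0.025, 115} = 1.980808.
Margin = t* × SE = 1.980808 × 0.138992 = 0.27532.
CI: 0.821 ± 0.27532 → (0.546, 1.096).
With 95% confidence, each one-unit increase in years of experience is associated with a change of between 0.546 and 1.096 $1000s in annual salary.

(0.546, 1.096)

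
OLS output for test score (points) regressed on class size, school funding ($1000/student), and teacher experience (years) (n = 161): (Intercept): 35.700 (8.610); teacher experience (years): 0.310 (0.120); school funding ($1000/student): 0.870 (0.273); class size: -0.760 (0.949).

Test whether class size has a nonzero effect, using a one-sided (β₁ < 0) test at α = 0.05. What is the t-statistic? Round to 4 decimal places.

t = -0.8008

Read off: b = -0.760, SE = 0.949 for class size.
H₀: β₁ = 0 vs H₁: β₁ < 0.
t = -0.760 / 0.949 = -0.8008.
df = n − k − 1 = 161 − 3 − 1 = 157.
One-sided p ≈ 0.2122, which is ≥ 0.05, so fail to reject H₀.
The data do not give significant evidence that the true slope on class size is negative, holding the other predictors fixed.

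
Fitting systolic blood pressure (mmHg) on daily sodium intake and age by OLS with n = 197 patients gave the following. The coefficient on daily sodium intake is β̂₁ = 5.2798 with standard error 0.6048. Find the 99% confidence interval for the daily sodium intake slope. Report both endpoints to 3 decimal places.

(3.706, 6.853)

df = n − k − 1 = 197 − 2 − 1 = 194.
t* = t_{0.005, 194} = 2.601409.
Margin = t* × SE = 2.601409 × 0.6048 = 1.57333.
CI: 5.2798 ± 1.57333 → (3.706, 6.853).
With 99% confidence, each one-unit increase in daily sodium intake is associated with a change of between 3.706 and 6.853 mmHg in systolic blood pressure, holding the other predictors fixed.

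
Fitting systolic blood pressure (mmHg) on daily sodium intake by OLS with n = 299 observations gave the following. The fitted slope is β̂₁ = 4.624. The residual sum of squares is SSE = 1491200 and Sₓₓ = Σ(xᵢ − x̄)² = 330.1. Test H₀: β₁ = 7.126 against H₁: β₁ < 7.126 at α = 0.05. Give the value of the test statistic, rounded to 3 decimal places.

t = -0.642

MSE = SSE/(n − 2) = 1491200/297 = 5020.88.
SE(β̂₁) = √(MSE/Sₓₓ) = √(5020.88/330.1) = 3.90002.
t = (4.624 − 7.126) / 3.90002 = -0.642.
df = n − 2 = 297.
One-sided p ≈ 0.2608, which is ≥ 0.05, so fail to reject H₀.
The data do not give significant evidence that the true slope on daily sodium intake is below 7.126 mmHg per unit.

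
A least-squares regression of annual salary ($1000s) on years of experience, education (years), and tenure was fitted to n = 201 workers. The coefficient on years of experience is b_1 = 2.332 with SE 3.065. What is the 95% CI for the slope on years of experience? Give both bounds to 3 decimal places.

(-3.712, 8.376)

df = n − k − 1 = 201 − 3 − 1 = 197.
t* = t_{0.025, 197} = 1.972079.
Margin = t* × SE = 1.972079 × 3.065 = 6.04442.
CI: 2.332 ± 6.04442 → (-3.712, 8.376).
With 95% confidence, each one-unit increase in years of experience is associated with a change of between -3.712 and 8.376 $1000s in annual salary, holding the other predictors fixed.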